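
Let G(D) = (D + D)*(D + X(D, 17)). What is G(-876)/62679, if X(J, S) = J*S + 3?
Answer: 9206760/20893 ≈ 440.66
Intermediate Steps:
X(J, S) = 3 + J*S
G(D) = 2*D*(3 + 18*D) (G(D) = (D + D)*(D + (3 + D*17)) = (2*D)*(D + (3 + 17*D)) = (2*D)*(3 + 18*D) = 2*D*(3 + 18*D))
G(-876)/62679 = (6*(-876)*(1 + 6*(-876)))/62679 = (6*(-876)*(1 - 5256))*(1/62679) = (6*(-876)*(-5255))*(1/62679) = 27620280*(1/62679) = 9206760/20893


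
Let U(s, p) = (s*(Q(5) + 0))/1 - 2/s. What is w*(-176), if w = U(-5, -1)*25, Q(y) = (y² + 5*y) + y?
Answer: 1208240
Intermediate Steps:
Q(y) = y² + 6*y
U(s, p) = -2/s + 55*s (U(s, p) = (s*(5*(6 + 5) + 0))/1 - 2/s = (s*(5*11 + 0))*1 - 2/s = (s*(55 + 0))*1 - 2/s = (s*55)*1 - 2/s = (55*s)*1 - 2/s = 55*s - 2/s = -2/s + 55*s)
w = -6865 (w = (-2/(-5) + 55*(-5))*25 = (-2*(-⅕) - 275)*25 = (⅖ - 275)*25 = -1373/5*25 = -6865)
w*(-176) = -6865*(-176) = 1208240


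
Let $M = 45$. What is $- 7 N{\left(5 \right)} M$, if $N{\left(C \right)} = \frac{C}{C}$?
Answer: $-315$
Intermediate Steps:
$N{\left(C \right)} = 1$
$- 7 N{\left(5 \right)} M = \left(-7\right) 1 \cdot 45 = \left(-7\right) 45 = -315$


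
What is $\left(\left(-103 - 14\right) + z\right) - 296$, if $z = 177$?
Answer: $-236$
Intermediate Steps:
$\left(\left(-103 - 14\right) + z\right) - 296 = \left(\left(-103 - 14\right) + 177\right) - 296 = \left(-117 + 177\right) - 296 = 60 - 296 = -236$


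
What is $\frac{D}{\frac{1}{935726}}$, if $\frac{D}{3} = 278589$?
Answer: $782048911842$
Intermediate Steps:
$D = 835767$ ($D = 3 \cdot 278589 = 835767$)
$\frac{D}{\frac{1}{935726}} = \frac{835767}{\frac{1}{935726}} = 835767 \frac{1}{\frac{1}{935726}} = 835767 \cdot 935726 = 782048911842$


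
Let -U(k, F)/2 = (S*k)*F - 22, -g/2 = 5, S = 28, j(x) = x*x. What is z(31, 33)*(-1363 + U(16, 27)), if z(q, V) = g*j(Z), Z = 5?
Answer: 6377750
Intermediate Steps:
j(x) = x²
g = -10 (g = -2*5 = -10)
z(q, V) = -250 (z(q, V) = -10*5² = -10*25 = -250)
U(k, F) = 44 - 56*F*k (U(k, F) = -2*((28*k)*F - 22) = -2*(28*F*k - 22) = -2*(-22 + 28*F*k) = 44 - 56*F*k)
z(31, 33)*(-1363 + U(16, 27)) = -250*(-1363 + (44 - 56*27*16)) = -250*(-1363 + (44 - 24192)) = -250*(-1363 - 24148) = -250*(-25511) = 6377750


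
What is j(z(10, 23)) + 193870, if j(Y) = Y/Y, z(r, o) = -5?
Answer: 193871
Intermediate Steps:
j(Y) = 1
j(z(10, 23)) + 193870 = 1 + 193870 = 193871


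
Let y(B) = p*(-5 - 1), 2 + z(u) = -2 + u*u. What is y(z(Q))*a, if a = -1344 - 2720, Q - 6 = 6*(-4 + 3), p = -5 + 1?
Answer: -97536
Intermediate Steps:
p = -4
Q = 0 (Q = 6 + 6*(-4 + 3) = 6 + 6*(-1) = 6 - 6 = 0)
z(u) = -4 + u² (z(u) = -2 + (-2 + u*u) = -2 + (-2 + u²) = -4 + u²)
a = -4064
y(B) = 24 (y(B) = -4*(-5 - 1) = -4*(-6) = 24)
y(z(Q))*a = 24*(-4064) = -97536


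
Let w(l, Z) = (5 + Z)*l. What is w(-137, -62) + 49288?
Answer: 57097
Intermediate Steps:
w(l, Z) = l*(5 + Z)
w(-137, -62) + 49288 = -137*(5 - 62) + 49288 = -137*(-57) + 49288 = 7809 + 49288 = 57097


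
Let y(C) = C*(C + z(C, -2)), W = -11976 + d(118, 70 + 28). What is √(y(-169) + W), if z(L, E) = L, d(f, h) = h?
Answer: 2*√11311 ≈ 212.71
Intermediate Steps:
W = -11878 (W = -11976 + (70 + 28) = -11976 + 98 = -11878)
y(C) = 2*C² (y(C) = C*(C + C) = C*(2*C) = 2*C²)
√(y(-169) + W) = √(2*(-169)² - 11878) = √(2*28561 - 11878) = √(57122 - 11878) = √45244 = 2*√11311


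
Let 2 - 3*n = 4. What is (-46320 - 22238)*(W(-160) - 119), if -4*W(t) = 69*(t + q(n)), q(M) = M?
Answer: -181850095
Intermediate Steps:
n = -⅔ (n = ⅔ - ⅓*4 = ⅔ - 4/3 = -⅔ ≈ -0.66667)
W(t) = 23/2 - 69*t/4 (W(t) = -69*(t - ⅔)/4 = -69*(-⅔ + t)/4 = -(-46 + 69*t)/4 = 23/2 - 69*t/4)
(-46320 - 22238)*(W(-160) - 119) = (-46320 - 22238)*((23/2 - 69/4*(-160)) - 119) = -68558*((23/2 + 2760) - 119) = -68558*(5543/2 - 119) = -68558*5305/2 = -181850095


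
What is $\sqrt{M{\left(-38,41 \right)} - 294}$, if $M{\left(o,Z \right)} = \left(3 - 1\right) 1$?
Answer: $2 i \sqrt{73} \approx 17.088 i$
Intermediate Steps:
$M{\left(o,Z \right)} = 2$ ($M{\left(o,Z \right)} = 2 \cdot 1 = 2$)
$\sqrt{M{\left(-38,41 \right)} - 294} = \sqrt{2 - 294} = \sqrt{-292} = 2 i \sqrt{73}$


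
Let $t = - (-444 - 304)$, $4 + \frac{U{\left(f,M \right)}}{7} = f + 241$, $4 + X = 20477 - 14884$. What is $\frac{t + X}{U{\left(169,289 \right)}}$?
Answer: $\frac{6337}{2842} \approx 2.2298$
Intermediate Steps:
$X = 5589$ ($X = -4 + \left(20477 - 14884\right) = -4 + 5593 = 5589$)
$U{\left(f,M \right)} = 1659 + 7 f$ ($U{\left(f,M \right)} = -28 + 7 \left(f + 241\right) = -28 + 7 \left(241 + f\right) = -28 + \left(1687 + 7 f\right) = 1659 + 7 f$)
$t = 748$ ($t = - (-444 - 304) = \left(-1\right) \left(-748\right) = 748$)
$\frac{t + X}{U{\left(169,289 \right)}} = \frac{748 + 5589}{1659 + 7 \cdot 169} = \frac{6337}{1659 + 1183} = \frac{6337}{2842}$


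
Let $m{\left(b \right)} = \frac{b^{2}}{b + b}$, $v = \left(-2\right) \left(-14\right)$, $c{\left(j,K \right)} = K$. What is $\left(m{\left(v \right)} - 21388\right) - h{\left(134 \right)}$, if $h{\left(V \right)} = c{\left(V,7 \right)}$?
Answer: $-21381$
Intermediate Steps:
$h{\left(V \right)} = 7$
$v = 28$
$m{\left(b \right)} = \frac{b}{2}$ ($m{\left(b \right)} = \frac{b^{2}}{2 b} = \frac{1}{2 b} b^{2} = \frac{b}{2}$)
$\left(m{\left(v \right)} - 21388\right) - h{\left(134 \right)} = \left(\frac{1}{2} \cdot 28 - 21388\right) - 7 = \left(14 - 21388\right) - 7 = -21374 - 7 = -21381$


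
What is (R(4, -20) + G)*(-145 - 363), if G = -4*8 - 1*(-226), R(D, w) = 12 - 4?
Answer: -102616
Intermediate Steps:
R(D, w) = 8
G = 194 (G = -32 + 226 = 194)
(R(4, -20) + G)*(-145 - 363) = (8 + 194)*(-145 - 363) = 202*(-508) = -102616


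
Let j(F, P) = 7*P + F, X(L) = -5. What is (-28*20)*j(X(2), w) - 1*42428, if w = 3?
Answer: -51388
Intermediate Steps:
j(F, P) = F + 7*P
(-28*20)*j(X(2), w) - 1*42428 = (-28*20)*(-5 + 7*3) - 1*42428 = -560*(-5 + 21) - 42428 = -560*16 - 42428 = -8960 - 42428 = -51388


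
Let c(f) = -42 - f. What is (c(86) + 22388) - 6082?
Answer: 16178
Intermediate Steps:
(c(86) + 22388) - 6082 = ((-42 - 1*86) + 22388) - 6082 = ((-42 - 86) + 22388) - 6082 = (-128 + 22388) - 6082 = 22260 - 6082 = 16178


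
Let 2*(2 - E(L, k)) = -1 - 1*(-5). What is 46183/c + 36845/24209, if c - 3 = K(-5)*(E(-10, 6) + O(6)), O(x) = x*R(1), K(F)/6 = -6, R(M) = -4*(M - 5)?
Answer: -990818462/83593677 ≈ -11.853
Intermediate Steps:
E(L, k) = 0 (E(L, k) = 2 - (-1 - 1*(-5))/2 = 2 - (-1 + 5)/2 = 2 - ½*4 = 2 - 2 = 0)
R(M) = 20 - 4*M (R(M) = -4*(-5 + M) = 20 - 4*M)
K(F) = -36 (K(F) = 6*(-6) = -36)
O(x) = 16*x (O(x) = x*(20 - 4*1) = x*(20 - 4) = x*16 = 16*x)
c = -3453 (c = 3 - 36*(0 + 16*6) = 3 - 36*(0 + 96) = 3 - 36*96 = 3 - 3456 = -3453)
46183/c + 36845/24209 = 46183/(-3453) + 36845/24209 = 46183*(-1/3453) + 36845*(1/24209) = -46183/3453 + 36845/24209 = -990818462/83593677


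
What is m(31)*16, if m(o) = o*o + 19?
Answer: 15680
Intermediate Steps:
m(o) = 19 + o² (m(o) = o² + 19 = 19 + o²)
m(31)*16 = (19 + 31²)*16 = (19 + 961)*16 = 980*16 = 15680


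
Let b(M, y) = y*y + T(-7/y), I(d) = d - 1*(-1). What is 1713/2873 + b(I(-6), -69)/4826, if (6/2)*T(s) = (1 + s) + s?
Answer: 2271456848/1435037643 ≈ 1.5829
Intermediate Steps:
T(s) = ⅓ + 2*s/3 (T(s) = ((1 + s) + s)/3 = (1 + 2*s)/3 = ⅓ + 2*s/3)
I(d) = 1 + d (I(d) = d + 1 = 1 + d)
b(M, y) = ⅓ + y² - 14/(3*y) (b(M, y) = y*y + (⅓ + 2*(-7/y)/3) = y² + (⅓ - 14/(3*y)) = ⅓ + y² - 14/(3*y))
1713/2873 + b(I(-6), -69)/4826 = 1713/2873 + ((⅓)*(-14 - 69 + 3*(-69)³)/(-69))/4826 = 1713*(1/2873) + ((⅓)*(-1/69)*(-14 - 69 + 3*(-328509)))*(1/4826) = 1713/2873 + ((⅓)*(-1/69)*(-14 - 69 - 985527))*(1/4826) = 1713/2873 + ((⅓)*(-1/69)*(-985610))*(1/4826) = 1713/2873 + (985610/207)*(1/4826) = 1713/2873 + 492805/499491 = 2271456848/1435037643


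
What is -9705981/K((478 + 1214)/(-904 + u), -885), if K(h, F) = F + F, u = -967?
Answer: 3235327/590 ≈ 5483.6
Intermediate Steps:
K(h, F) = 2*F
-9705981/K((478 + 1214)/(-904 + u), -885) = -9705981/(2*(-885)) = -9705981/(-1770) = -9705981*(-1/1770) = 3235327/590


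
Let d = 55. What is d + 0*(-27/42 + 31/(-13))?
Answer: 55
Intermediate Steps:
d + 0*(-27/42 + 31/(-13)) = 55 + 0*(-27/42 + 31/(-13)) = 55 + 0*(-27*1/42 + 31*(-1/13)) = 55 + 0*(-9/14 - 31/13) = 55 + 0*(-551/182) = 55 + 0 = 55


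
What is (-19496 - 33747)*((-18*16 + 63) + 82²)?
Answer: -346026257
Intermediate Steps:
(-19496 - 33747)*((-18*16 + 63) + 82²) = -53243*((-288 + 63) + 6724) = -53243*(-225 + 6724) = -53243*6499 = -346026257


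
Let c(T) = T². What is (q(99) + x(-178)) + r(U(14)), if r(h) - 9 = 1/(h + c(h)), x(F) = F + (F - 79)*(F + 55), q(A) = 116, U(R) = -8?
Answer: 1767249/56 ≈ 31558.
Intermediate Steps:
x(F) = F + (-79 + F)*(55 + F)
r(h) = 9 + 1/(h + h²)
(q(99) + x(-178)) + r(U(14)) = (116 + (-4345 + (-178)² - 23*(-178))) + (1 + 9*(-8) + 9*(-8)²)/((-8)*(1 - 8)) = (116 + (-4345 + 31684 + 4094)) - ⅛*(1 - 72 + 9*64)/(-7) = (116 + 31433) - ⅛*(-⅐)*(1 - 72 + 576) = 31549 - ⅛*(-⅐)*505 = 31549 + 505/56 = 1767249/56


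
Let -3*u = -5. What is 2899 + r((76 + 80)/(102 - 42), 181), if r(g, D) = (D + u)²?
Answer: 326395/9 ≈ 36266.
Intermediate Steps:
u = 5/3 (u = -⅓*(-5) = 5/3 ≈ 1.6667)
r(g, D) = (5/3 + D)² (r(g, D) = (D + 5/3)² = (5/3 + D)²)
2899 + r((76 + 80)/(102 - 42), 181) = 2899 + (5 + 3*181)²/9 = 2899 + (5 + 543)²/9 = 2899 + (⅑)*548² = 2899 + (⅑)*300304 = 2899 + 300304/9 = 326395/9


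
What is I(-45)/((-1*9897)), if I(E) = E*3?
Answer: 45/3299 ≈ 0.013640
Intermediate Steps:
I(E) = 3*E
I(-45)/((-1*9897)) = (3*(-45))/((-1*9897)) = -135/(-9897) = -135*(-1/9897) = 45/3299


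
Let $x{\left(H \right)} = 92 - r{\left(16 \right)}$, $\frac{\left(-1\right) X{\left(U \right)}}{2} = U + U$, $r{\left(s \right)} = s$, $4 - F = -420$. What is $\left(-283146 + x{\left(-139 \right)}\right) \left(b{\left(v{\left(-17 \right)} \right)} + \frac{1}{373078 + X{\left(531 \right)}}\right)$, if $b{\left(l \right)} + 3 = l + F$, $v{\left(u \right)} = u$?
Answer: $- \frac{21211201795095}{185477} \approx -1.1436 \cdot 10^{8}$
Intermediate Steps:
$F = 424$ ($F = 4 - -420 = 4 + 420 = 424$)
$X{\left(U \right)} = - 4 U$ ($X{\left(U \right)} = - 2 \left(U + U\right) = - 2 \cdot 2 U = - 4 U$)
$x{\left(H \right)} = 76$ ($x{\left(H \right)} = 92 - 16 = 76$)
$b{\left(l \right)} = 421 + l$ ($b{\left(l \right)} = -3 + \left(l + 424\right) = -3 + \left(424 + l\right) = 421 + l$)
$\left(-283146 + x{\left(-139 \right)}\right) \left(b{\left(v{\left(-17 \right)} \right)} + \frac{1}{373078 + X{\left(531 \right)}}\right) = \left(-283146 + 76\right) \left(\left(421 - 17\right) + \frac{1}{373078 - 2124}\right) = - 283070 \left(404 + \frac{1}{373078 - 2124}\right) = - 283070 \left(404 + \frac{1}{370954}\right) = \left(-283070\right) \frac{149865417}{370954} = - \frac{21211201795095}{185477}$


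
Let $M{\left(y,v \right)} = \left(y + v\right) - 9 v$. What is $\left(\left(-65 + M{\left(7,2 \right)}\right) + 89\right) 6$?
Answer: $90$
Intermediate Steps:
$M{\left(y,v \right)} = y - 8 v$ ($M{\left(y,v \right)} = \left(v + y\right) - 9 v = y - 8 v$)
$\left(\left(-65 + M{\left(7,2 \right)}\right) + 89\right) 6 = \left(\left(-65 + \left(7 - 16\right)\right) + 89\right) 6 = \left(\left(-65 - 9\right) + 89\right) 6 = \left(-74 + 89\right) 6 = 15 \cdot 6 = 90$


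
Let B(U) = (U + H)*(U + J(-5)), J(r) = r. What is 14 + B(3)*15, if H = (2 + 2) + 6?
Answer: -376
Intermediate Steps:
H = 10 (H = 4 + 6 = 10)
B(U) = (-5 + U)*(10 + U) (B(U) = (U + 10)*(U - 5) = (10 + U)*(-5 + U) = (-5 + U)*(10 + U))
14 + B(3)*15 = 14 + (-50 + 3² + 5*3)*15 = 14 + (-50 + 9 + 15)*15 = 14 - 26*15 = 14 - 390 = -376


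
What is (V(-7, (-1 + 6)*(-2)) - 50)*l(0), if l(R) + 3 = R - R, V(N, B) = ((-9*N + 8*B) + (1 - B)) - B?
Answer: 138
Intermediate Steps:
V(N, B) = 1 - 9*N + 6*B (V(N, B) = (1 - 9*N + 7*B) - B = 1 - 9*N + 6*B)
l(R) = -3 (l(R) = -3 + (R - R) = -3 + 0 = -3)
(V(-7, (-1 + 6)*(-2)) - 50)*l(0) = ((1 - 9*(-7) + 6*((-1 + 6)*(-2))) - 50)*(-3) = ((1 + 63 + 6*(5*(-2))) - 50)*(-3) = ((1 + 63 + 6*(-10)) - 50)*(-3) = ((1 + 63 - 60) - 50)*(-3) = (4 - 50)*(-3) = -46*(-3) = 138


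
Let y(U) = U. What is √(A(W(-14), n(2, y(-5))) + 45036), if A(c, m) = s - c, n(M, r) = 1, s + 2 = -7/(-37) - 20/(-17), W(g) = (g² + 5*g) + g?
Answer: √17773525313/629 ≈ 211.95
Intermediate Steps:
W(g) = g² + 6*g
s = -399/629 (s = -2 + (-7/(-37) - 20/(-17)) = -2 + (-7*(-1/37) - 20*(-1/17)) = -2 + (7/37 + 20/17) = -2 + 859/629 = -399/629 ≈ -0.63434)
A(c, m) = -399/629 - c
√(A(W(-14), n(2, y(-5))) + 45036) = √((-399/629 - (-14)*(6 - 14)) + 45036) = √((-399/629 - (-14)*(-8)) + 45036) = √((-399/629 - 1*112) + 45036) = √((-399/629 - 112) + 45036) = √(-70847/629 + 45036) = √(28256797/629) = √17773525313/629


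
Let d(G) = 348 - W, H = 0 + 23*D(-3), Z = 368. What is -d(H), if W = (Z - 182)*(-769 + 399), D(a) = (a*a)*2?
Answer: -69168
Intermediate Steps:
D(a) = 2*a² (D(a) = a²*2 = 2*a²)
W = -68820 (W = (368 - 182)*(-769 + 399) = 186*(-370) = -68820)
H = 414 (H = 0 + 23*(2*(-3)²) = 0 + 23*(2*9) = 0 + 23*18 = 0 + 414 = 414)
d(G) = 69168 (d(G) = 348 - 1*(-68820) = 348 + 68820 = 69168)
-d(H) = -1*69168 = -69168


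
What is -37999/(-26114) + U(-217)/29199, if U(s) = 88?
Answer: 1111830833/762502686 ≈ 1.4581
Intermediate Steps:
-37999/(-26114) + U(-217)/29199 = -37999/(-26114) + 88/29199 = -37999*(-1/26114) + 88*(1/29199) = 37999/26114 + 88/29199 = 1111830833/762502686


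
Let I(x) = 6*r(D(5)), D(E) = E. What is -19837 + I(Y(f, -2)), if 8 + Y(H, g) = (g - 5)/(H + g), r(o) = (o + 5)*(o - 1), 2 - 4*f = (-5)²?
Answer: -19597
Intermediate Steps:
f = -23/4 (f = ½ - ¼*(-5)² = ½ - ¼*25 = ½ - 25/4 = -23/4 ≈ -5.7500)
r(o) = (-1 + o)*(5 + o) (r(o) = (5 + o)*(-1 + o) = (-1 + o)*(5 + o))
Y(H, g) = -8 + (-5 + g)/(H + g) (Y(H, g) = -8 + (g - 5)/(H + g) = -8 + (-5 + g)/(H + g))
I(x) = 240 (I(x) = 6*(-5 + 5² + 4*5) = 6*(-5 + 25 + 20) = 6*40 = 240)
-19837 + I(Y(f, -2)) = -19837 + 240 = -19597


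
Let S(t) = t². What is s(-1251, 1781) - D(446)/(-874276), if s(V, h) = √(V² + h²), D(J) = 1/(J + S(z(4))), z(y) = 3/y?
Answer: 4/1561675505 + √4736962 ≈ 2176.5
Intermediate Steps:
D(J) = 1/(9/16 + J) (D(J) = 1/(J + (3/4)²) = 1/(J + (3*(¼))²) = 1/(J + (¾)²) = 1/(J + 9/16) = 1/(9/16 + J))
s(-1251, 1781) - D(446)/(-874276) = √((-1251)² + 1781²) - 16/(9 + 16*446)/(-874276) = √(1565001 + 3171961) - 16/(9 + 7136)*(-1)/874276 = √4736962 - 16/7145*(-1)/874276 = √4736962 - 16*(1/7145)*(-1)/874276 = √4736962 - 16*(-1)/(7145*874276) = √4736962 - 1*(-4/1561675505) = √4736962 + 4/1561675505 = 4/1561675505 + √4736962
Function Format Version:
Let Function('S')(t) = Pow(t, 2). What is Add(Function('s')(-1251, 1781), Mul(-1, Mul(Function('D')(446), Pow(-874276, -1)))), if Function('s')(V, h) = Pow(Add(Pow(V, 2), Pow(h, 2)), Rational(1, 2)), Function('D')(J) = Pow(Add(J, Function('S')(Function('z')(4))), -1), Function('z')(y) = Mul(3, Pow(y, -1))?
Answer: Add(Rational(4, 1561675505), Pow(4736962, Rational(1, 2))) ≈ 2176.5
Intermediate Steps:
Function('D')(J) = Pow(Add(Rational(9, 16), J), -1) (Function('D')(J) = Pow(Add(J, Pow(Mul(3, Pow(4, -1)), 2)), -1) = Pow(Add(J, Pow(Mul(3, Rational(1, 4)), 2)), -1) = Pow(Add(J, Pow(Rational(3, 4), 2)), -1) = Pow(Add(J, Rational(9, 16)), -1) = Pow(Add(Rational(9, 16), J), -1))
Add(Function('s')(-1251, 1781), Mul(-1, Mul(Function('D')(446), Pow(-874276, -1)))) = Add(Pow(Add(Pow(-1251, 2), Pow(1781, 2)), Rational(1, 2)), Mul(-1, Mul(Mul(16, Pow(Add(9, Mul(16, 446)), -1)), Pow(-874276, -1)))) = Add(Pow(Add(1565001, 3171961), Rational(1, 2)), Mul(-1, Mul(Mul(16, Pow(Add(9, 7136), -1)), Rational(-1, 874276)))) = Add(Pow(4736962, Rational(1, 2)), Mul(-1, Mul(Mul(16, Pow(7145, -1)), Rational(-1, 874276)))) = Add(Pow(4736962, Rational(1, 2)), Mul(-1, Mul(Mul(16, Rational(1, 7145)), Rational(-1, 874276)))) = Add(Pow(4736962, Rational(1, 2)), Mul(-1, Mul(Rational(16, 7145), Rational(-1, 874276)))) = Add(Pow(4736962, Rational(1, 2)), Mul(-1, Rational(-4, 1561675505))) = Add(Pow(4736962, Rational(1, 2)), Rational(4, 1561675505)) = Add(Rational(4, 1561675505), Pow(4736962, Rational(1, 2)))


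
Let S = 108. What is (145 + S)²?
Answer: 64009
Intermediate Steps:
(145 + S)² = (145 + 108)² = 253² = 64009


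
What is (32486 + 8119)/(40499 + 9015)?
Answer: 40605/49514 ≈ 0.82007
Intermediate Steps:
(32486 + 8119)/(40499 + 9015) = 40605/49514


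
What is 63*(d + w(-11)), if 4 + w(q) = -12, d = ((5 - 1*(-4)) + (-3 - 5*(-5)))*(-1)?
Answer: -2961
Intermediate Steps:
d = -31 (d = ((5 + 4) + (-3 + 25))*(-1) = (9 + 22)*(-1) = 31*(-1) = -31)
w(q) = -16 (w(q) = -4 - 12 = -16)
63*(d + w(-11)) = 63*(-31 - 16) = 63*(-47) = -2961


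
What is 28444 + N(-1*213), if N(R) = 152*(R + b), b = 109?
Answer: 12636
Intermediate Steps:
N(R) = 16568 + 152*R (N(R) = 152*(R + 109) = 152*(109 + R) = 16568 + 152*R)
28444 + N(-1*213) = 28444 + (16568 + 152*(-1*213)) = 28444 + (16568 + 152*(-213)) = 28444 + (16568 - 32376) = 28444 - 15808 = 12636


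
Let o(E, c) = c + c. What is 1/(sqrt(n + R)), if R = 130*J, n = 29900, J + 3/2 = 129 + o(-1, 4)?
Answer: sqrt(47515)/47515 ≈ 0.0045876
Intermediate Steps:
o(E, c) = 2*c
J = 271/2 (J = -3/2 + (129 + 2*4) = -3/2 + (129 + 8) = -3/2 + 137 = 271/2 ≈ 135.50)
R = 17615 (R = 130*(271/2) = 17615)
1/(sqrt(n + R)) = 1/(sqrt(29900 + 17615)) = 1/(sqrt(47515)) = sqrt(47515)/47515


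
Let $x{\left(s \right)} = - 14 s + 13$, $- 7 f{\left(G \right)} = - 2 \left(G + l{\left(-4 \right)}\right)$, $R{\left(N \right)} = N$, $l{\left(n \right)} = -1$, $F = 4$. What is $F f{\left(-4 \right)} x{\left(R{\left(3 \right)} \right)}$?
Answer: $\frac{1160}{7} \approx 165.71$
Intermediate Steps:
$f{\left(G \right)} = - \frac{2}{7} + \frac{2 G}{7}$ ($f{\left(G \right)} = - \frac{\left(-2\right) \left(G - 1\right)}{7} = - \frac{\left(-2\right) \left(-1 + G\right)}{7} = - \frac{2 - 2 G}{7} = - \frac{2}{7} + \frac{2 G}{7}$)
$x{\left(s \right)} = 13 - 14 s$
$F f{\left(-4 \right)} x{\left(R{\left(3 \right)} \right)} = 4 \left(- \frac{2}{7} + \frac{2}{7} \left(-4\right)\right) \left(13 - 42\right) = 4 \left(- \frac{2}{7} - \frac{8}{7}\right) \left(13 - 42\right) = 4 \left(- \frac{10}{7}\right) \left(-29\right) = \left(- \frac{40}{7}\right) \left(-29\right) = \frac{1160}{7}$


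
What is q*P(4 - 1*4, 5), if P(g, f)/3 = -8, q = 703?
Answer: -16872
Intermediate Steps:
P(g, f) = -24 (P(g, f) = 3*(-8) = -24)
q*P(4 - 1*4, 5) = 703*(-24) = -16872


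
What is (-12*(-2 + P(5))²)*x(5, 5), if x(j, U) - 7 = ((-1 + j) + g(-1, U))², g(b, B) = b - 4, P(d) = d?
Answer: -864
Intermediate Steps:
g(b, B) = -4 + b
x(j, U) = 7 + (-6 + j)² (x(j, U) = 7 + ((-1 + j) + (-4 - 1))² = 7 + ((-1 + j) - 5)² = 7 + (-6 + j)²)
(-12*(-2 + P(5))²)*x(5, 5) = (-12*(-2 + 5)²)*(7 + (-6 + 5)²) = (-12*3²)*(7 + (-1)²) = (-12*9)*(7 + 1) = -108*8 = -864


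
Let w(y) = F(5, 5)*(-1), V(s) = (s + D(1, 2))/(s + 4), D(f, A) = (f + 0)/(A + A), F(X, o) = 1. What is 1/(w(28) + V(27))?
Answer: -124/15 ≈ -8.2667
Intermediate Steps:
D(f, A) = f/(2*A) (D(f, A) = f/((2*A)) = f*(1/(2*A)) = f/(2*A))
V(s) = (¼ + s)/(4 + s) (V(s) = (s + (½)*1/2)/(s + 4) = (s + (½)*1*(½))/(4 + s) = (s + ¼)/(4 + s) = (¼ + s)/(4 + s))
w(y) = -1 (w(y) = 1*(-1) = -1)
1/(w(28) + V(27)) = 1/(-1 + (¼ + 27)/(4 + 27)) = 1/(-1 + (109/4)/31) = 1/(-1 + (1/31)*(109/4)) = 1/(-1 + 109/124) = 1/(-15/124) = -124/15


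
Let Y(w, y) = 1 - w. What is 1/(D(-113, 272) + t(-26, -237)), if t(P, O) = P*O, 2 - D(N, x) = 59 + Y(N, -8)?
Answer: 1/5991 ≈ 0.00016692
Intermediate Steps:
D(N, x) = -58 + N (D(N, x) = 2 - (59 + (1 - N)) = 2 - (60 - N) = 2 + (-60 + N) = -58 + N)
t(P, O) = O*P
1/(D(-113, 272) + t(-26, -237)) = 1/((-58 - 113) - 237*(-26)) = 1/(-171 + 6162) = 1/5991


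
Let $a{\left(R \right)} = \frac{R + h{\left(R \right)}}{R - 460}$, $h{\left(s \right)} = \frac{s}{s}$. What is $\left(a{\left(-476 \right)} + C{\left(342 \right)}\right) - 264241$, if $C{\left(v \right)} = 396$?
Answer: $- \frac{246958445}{936} \approx -2.6384 \cdot 10^{5}$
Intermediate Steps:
$h{\left(s \right)} = 1$
$a{\left(R \right)} = \frac{1 + R}{-460 + R}$ ($a{\left(R \right)} = \frac{R + 1}{R - 460} = \frac{1 + R}{-460 + R}$)
$\left(a{\left(-476 \right)} + C{\left(342 \right)}\right) - 264241 = \left(\frac{1 - 476}{-460 - 476} + 396\right) - 264241 = \left(\frac{1}{-936} \left(-475\right) + 396\right) - 264241 = \left(\left(- \frac{1}{936}\right) \left(-475\right) + 396\right) - 264241 = \left(\frac{475}{936} + 396\right) - 264241 = \frac{371131}{936} - 264241 = - \frac{246958445}{936}$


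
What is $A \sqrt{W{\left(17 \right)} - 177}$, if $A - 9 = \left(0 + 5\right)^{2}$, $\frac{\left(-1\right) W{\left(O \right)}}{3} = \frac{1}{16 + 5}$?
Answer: $\frac{68 i \sqrt{2170}}{7} \approx 452.52 i$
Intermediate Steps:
$W{\left(O \right)} = - \frac{1}{7}$ ($W{\left(O \right)} = - \frac{3}{16 + 5} = - \frac{3}{21} = \left(-3\right) \frac{1}{21} = - \frac{1}{7}$)
$A = 34$ ($A = 9 + \left(0 + 5\right)^{2} = 9 + 5^{2} = 9 + 25 = 34$)
$A \sqrt{W{\left(17 \right)} - 177} = 34 \sqrt{- \frac{1}{7} - 177} = 34 \sqrt{- \frac{1240}{7}} = 34 \frac{2 i \sqrt{2170}}{7} = \frac{68 i \sqrt{2170}}{7}$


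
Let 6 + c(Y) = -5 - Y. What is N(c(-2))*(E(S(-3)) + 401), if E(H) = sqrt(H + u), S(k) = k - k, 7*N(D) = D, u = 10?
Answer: -3609/7 - 9*sqrt(10)/7 ≈ -519.64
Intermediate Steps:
c(Y) = -11 - Y (c(Y) = -6 + (-5 - Y) = -11 - Y)
N(D) = D/7
S(k) = 0
E(H) = sqrt(10 + H) (E(H) = sqrt(H + 10) = sqrt(10 + H))
N(c(-2))*(E(S(-3)) + 401) = ((-11 - 1*(-2))/7)*(sqrt(10 + 0) + 401) = ((-11 + 2)/7)*(sqrt(10) + 401) = ((1/7)*(-9))*(401 + sqrt(10)) = -9*(401 + sqrt(10))/7 = -3609/7 - 9*sqrt(10)/7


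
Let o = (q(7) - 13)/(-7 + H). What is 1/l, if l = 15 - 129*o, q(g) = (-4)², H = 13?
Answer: -2/99 ≈ -0.020202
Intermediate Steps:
q(g) = 16
o = ½ (o = (16 - 13)/(-7 + 13) = 3/6 = 3*(⅙) = ½ ≈ 0.50000)
l = -99/2 (l = 15 - 129*½ = 15 - 129/2 = -99/2 ≈ -49.500)
1/l = 1/(-99/2) = -2/99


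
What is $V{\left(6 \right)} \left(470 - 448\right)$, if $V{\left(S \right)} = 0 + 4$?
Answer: $88$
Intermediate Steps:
$V{\left(S \right)} = 4$
$V{\left(6 \right)} \left(470 - 448\right) = 4 \left(470 - 448\right) = 4 \cdot 22 = 88$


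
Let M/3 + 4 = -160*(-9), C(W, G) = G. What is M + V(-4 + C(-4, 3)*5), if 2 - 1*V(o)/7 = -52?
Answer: 4686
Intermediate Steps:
V(o) = 378 (V(o) = 14 - 7*(-52) = 14 + 364 = 378)
M = 4308 (M = -12 + 3*(-160*(-9)) = -12 + 3*1440 = -12 + 4320 = 4308)
M + V(-4 + C(-4, 3)*5) = 4308 + 378 = 4686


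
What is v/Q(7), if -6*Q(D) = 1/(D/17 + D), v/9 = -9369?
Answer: 63746676/17 ≈ 3.7498e+6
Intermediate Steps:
v = -84321 (v = 9*(-9369) = -84321)
Q(D) = -17/(108*D) (Q(D) = -1/(6*(D/17 + D)) = -17/(18*D)/6 = -17/(108*D))
v/Q(7) = -84321/((-17/108/7)) = -84321/((-17/108*⅐)) = -84321/(-17/756) = -84321*(-756/17) = 63746676/17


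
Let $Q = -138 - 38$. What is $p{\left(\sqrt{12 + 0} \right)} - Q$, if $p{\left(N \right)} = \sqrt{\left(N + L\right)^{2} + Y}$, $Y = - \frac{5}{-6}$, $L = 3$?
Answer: $176 + \frac{\sqrt{786 + 432 \sqrt{3}}}{6} \approx 182.53$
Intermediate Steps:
$Y = \frac{5}{6}$ ($Y = \left(-5\right) \left(- \frac{1}{6}\right) = \frac{5}{6} \approx 0.83333$)
$Q = -176$ ($Q = -138 - 38 = -176$)
$p{\left(N \right)} = \sqrt{\frac{5}{6} + \left(3 + N\right)^{2}}$ ($p{\left(N \right)} = \sqrt{\left(N + 3\right)^{2} + \frac{5}{6}} = \sqrt{\left(3 + N\right)^{2} + \frac{5}{6}} = \sqrt{\frac{5}{6} + \left(3 + N\right)^{2}}$)
$p{\left(\sqrt{12 + 0} \right)} - Q = \frac{\sqrt{30 + 36 \left(3 + \sqrt{12 + 0}\right)^{2}}}{6} - -176 = \frac{\sqrt{30 + 36 \left(3 + \sqrt{12}\right)^{2}}}{6} + 176 = \frac{\sqrt{30 + 36 \left(3 + 2 \sqrt{3}\right)^{2}}}{6} + 176 = 176 + \frac{\sqrt{30 + 36 \left(3 + 2 \sqrt{3}\right)^{2}}}{6}$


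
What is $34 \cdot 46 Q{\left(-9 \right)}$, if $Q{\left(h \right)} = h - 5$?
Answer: $-21896$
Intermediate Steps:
$Q{\left(h \right)} = -5 + h$
$34 \cdot 46 Q{\left(-9 \right)} = 34 \cdot 46 \left(-5 - 9\right) = 1564 \left(-14\right) = -21896$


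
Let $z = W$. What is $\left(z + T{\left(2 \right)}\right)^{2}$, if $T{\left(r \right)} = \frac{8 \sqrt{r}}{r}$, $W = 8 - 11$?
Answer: $41 - 24 \sqrt{2} \approx 7.0589$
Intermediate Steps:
$W = -3$
$T{\left(r \right)} = \frac{8}{\sqrt{r}}$
$z = -3$
$\left(z + T{\left(2 \right)}\right)^{2} = \left(-3 + \frac{8}{\sqrt{2}}\right)^{2} = \left(-3 + 8 \frac{\sqrt{2}}{2}\right)^{2} = \left(-3 + 4 \sqrt{2}\right)^{2}$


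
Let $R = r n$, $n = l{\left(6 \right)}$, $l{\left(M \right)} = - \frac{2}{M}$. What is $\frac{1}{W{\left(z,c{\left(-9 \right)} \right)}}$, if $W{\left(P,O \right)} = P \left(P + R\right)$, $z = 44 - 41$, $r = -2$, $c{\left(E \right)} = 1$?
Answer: $\frac{1}{11} \approx 0.090909$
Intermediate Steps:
$z = 3$ ($z = 44 - 41 = 3$)
$n = - \frac{1}{3}$ ($n = - \frac{2}{6} = \left(-2\right) \frac{1}{6} = - \frac{1}{3} \approx -0.33333$)
$R = \frac{2}{3}$ ($R = \left(-2\right) \left(- \frac{1}{3}\right) = \frac{2}{3} \approx 0.66667$)
$W{\left(P,O \right)} = P \left(\frac{2}{3} + P\right)$ ($W{\left(P,O \right)} = P \left(P + \frac{2}{3}\right) = P \left(\frac{2}{3} + P\right)$)
$\frac{1}{W{\left(z,c{\left(-9 \right)} \right)}} = \frac{1}{\frac{1}{3} \cdot 3 \left(2 + 3 \cdot 3\right)} = \frac{1}{\frac{1}{3} \cdot 3 \left(2 + 9\right)} = \frac{1}{\frac{1}{3} \cdot 3 \cdot 11} = \frac{1}{11}$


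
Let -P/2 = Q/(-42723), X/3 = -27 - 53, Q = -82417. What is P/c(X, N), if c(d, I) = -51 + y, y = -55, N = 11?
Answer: 82417/2264319 ≈ 0.036398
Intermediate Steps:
X = -240 (X = 3*(-27 - 53) = 3*(-80) = -240)
c(d, I) = -106 (c(d, I) = -51 - 55 = -106)
P = -164834/42723 (P = -(-164834)/(-42723) = -(-164834)*(-1)/42723 = -2*82417/42723 = -164834/42723 ≈ -3.8582)
P/c(X, N) = -164834/42723/(-106) = -164834/42723*(-1/106) = 82417/2264319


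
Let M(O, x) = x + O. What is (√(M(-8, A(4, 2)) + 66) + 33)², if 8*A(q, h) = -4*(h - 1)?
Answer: (66 + √230)²/4 ≈ 1647.0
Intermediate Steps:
A(q, h) = ½ - h/2 (A(q, h) = (-4*(h - 1))/8 = (-4*(-1 + h))/8 = (4 - 4*h)/8 = ½ - h/2)
M(O, x) = O + x
(√(M(-8, A(4, 2)) + 66) + 33)² = (√((-8 + (½ - ½*2)) + 66) + 33)² = (√((-8 + (½ - 1)) + 66) + 33)² = (√((-8 - ½) + 66) + 33)² = (√(-17/2 + 66) + 33)² = (√(115/2) + 33)² = (√230/2 + 33)² = (33 + √230/2)²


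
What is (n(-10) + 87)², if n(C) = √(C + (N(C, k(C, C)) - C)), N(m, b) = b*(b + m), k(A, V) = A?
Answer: 7769 + 1740*√2 ≈ 10230.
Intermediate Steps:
n(C) = √2*√(C²) (n(C) = √(C + (C*(C + C) - C)) = √(C + (C*(2*C) - C)) = √(C + (2*C² - C)) = √(C + (-C + 2*C²)) = √(2*C²) = √2*√(C²))
(n(-10) + 87)² = (√2*√((-10)²) + 87)² = (√2*√100 + 87)² = (√2*10 + 87)² = (10*√2 + 87)² = (87 + 10*√2)²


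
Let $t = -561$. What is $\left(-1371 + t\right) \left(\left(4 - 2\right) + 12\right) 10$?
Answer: $-270480$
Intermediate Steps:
$\left(-1371 + t\right) \left(\left(4 - 2\right) + 12\right) 10 = \left(-1371 - 561\right) \left(\left(4 - 2\right) + 12\right) 10 = - 1932 \left(2 + 12\right) 10 = - 1932 \cdot 14 \cdot 10 = \left(-1932\right) 140 = -270480$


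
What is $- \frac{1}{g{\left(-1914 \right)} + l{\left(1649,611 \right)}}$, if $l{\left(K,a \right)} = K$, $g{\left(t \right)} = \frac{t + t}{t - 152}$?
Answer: $- \frac{1033}{1705331} \approx -0.00060575$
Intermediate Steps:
$g{\left(t \right)} = \frac{2 t}{-152 + t}$
$- \frac{1}{g{\left(-1914 \right)} + l{\left(1649,611 \right)}} = - \frac{1}{2 \left(-1914\right) \frac{1}{-152 - 1914} + 1649} = - \frac{1}{2 \left(-1914\right) \frac{1}{-2066} + 1649} = - \frac{1}{2 \left(-1914\right) \left(- \frac{1}{2066}\right) + 1649} = - \frac{1}{\frac{1914}{1033} + 1649} = - \frac{1}{\frac{1705331}{1033}} = \left(-1\right) \frac{1033}{1705331} = - \frac{1033}{1705331}$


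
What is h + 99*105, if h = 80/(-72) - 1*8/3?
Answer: 93521/9 ≈ 10391.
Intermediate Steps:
h = -34/9 (h = 80*(-1/72) - 8*1/3 = -10/9 - 8/3 = -34/9 ≈ -3.7778)
h + 99*105 = -34/9 + 99*105 = -34/9 + 10395 = 93521/9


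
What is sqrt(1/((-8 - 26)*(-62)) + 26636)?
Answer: sqrt(29590359103)/1054 ≈ 163.21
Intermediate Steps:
sqrt(1/((-8 - 26)*(-62)) + 26636) = sqrt(1/(-34*(-62)) + 26636) = sqrt(1/2108 + 26636) = sqrt(56148689/2108) = sqrt(29590359103)/1054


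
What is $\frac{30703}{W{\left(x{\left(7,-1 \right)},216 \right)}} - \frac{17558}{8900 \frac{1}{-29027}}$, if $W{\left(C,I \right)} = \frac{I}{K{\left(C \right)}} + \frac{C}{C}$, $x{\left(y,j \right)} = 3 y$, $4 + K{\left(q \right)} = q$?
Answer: $\frac{61697613639}{1036850} \approx 59505.0$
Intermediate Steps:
$K{\left(q \right)} = -4 + q$
$W{\left(C,I \right)} = 1 + \frac{I}{-4 + C}$ ($W{\left(C,I \right)} = \frac{I}{-4 + C} + \frac{C}{C} = \frac{I}{-4 + C} + 1 = 1 + \frac{I}{-4 + C}$)
$\frac{30703}{W{\left(x{\left(7,-1 \right)},216 \right)}} - \frac{17558}{8900 \frac{1}{-29027}} = \frac{30703}{\frac{1}{-4 + 3 \cdot 7} \left(-4 + 3 \cdot 7 + 216\right)} - \frac{17558}{8900 \frac{1}{-29027}} = \frac{30703}{\frac{1}{-4 + 21} \left(-4 + 21 + 216\right)} - \frac{17558}{8900 \left(- \frac{1}{29027}\right)} = \frac{30703}{\frac{1}{17} \cdot 233} - \frac{17558}{- \frac{8900}{29027}} = \frac{30703}{\frac{1}{17} \cdot 233} - - \frac{254828033}{4450} = \frac{30703}{\frac{233}{17}} + \frac{254828033}{4450} = 30703 \cdot \frac{17}{233} + \frac{254828033}{4450} = \frac{521951}{233} + \frac{254828033}{4450} = \frac{61697613639}{1036850}$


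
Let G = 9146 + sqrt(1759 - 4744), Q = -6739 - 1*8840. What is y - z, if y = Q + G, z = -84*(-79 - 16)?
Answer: -14413 + I*sqrt(2985) ≈ -14413.0 + 54.635*I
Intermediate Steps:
Q = -15579 (Q = -6739 - 8840 = -15579)
z = 7980 (z = -84*(-95) = 7980)
G = 9146 + I*sqrt(2985) (G = 9146 + sqrt(-2985) = 9146 + I*sqrt(2985) ≈ 9146.0 + 54.635*I)
y = -6433 + I*sqrt(2985) (y = -15579 + (9146 + I*sqrt(2985)) = -6433 + I*sqrt(2985) ≈ -6433.0 + 54.635*I)
y - z = (-6433 + I*sqrt(2985)) - 1*7980 = (-6433 + I*sqrt(2985)) - 7980 = -14413 + I*sqrt(2985)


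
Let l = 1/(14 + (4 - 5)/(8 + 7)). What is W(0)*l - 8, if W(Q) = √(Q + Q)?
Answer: -8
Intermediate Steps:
W(Q) = √2*√Q (W(Q) = √(2*Q) = √2*√Q)
l = 15/209 (l = 1/(14 - 1/15) = 1/(209/15) = 15/209 ≈ 0.071770)
W(0)*l - 8 = (√2*√0)*(15/209) - 8 = (√2*0)*(15/209) - 8 = 0*(15/209) - 8 = 0 - 8 = -8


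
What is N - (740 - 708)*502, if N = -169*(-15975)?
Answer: 2683711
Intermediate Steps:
N = 2699775
N - (740 - 708)*502 = 2699775 - (740 - 708)*502 = 2699775 - 32*502 = 2699775 - 1*16064 = 2699775 - 16064 = 2683711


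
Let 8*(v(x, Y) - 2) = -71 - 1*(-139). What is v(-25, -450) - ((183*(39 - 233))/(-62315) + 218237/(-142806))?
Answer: 50984288444/4449477945 ≈ 11.458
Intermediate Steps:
v(x, Y) = 21/2 (v(x, Y) = 2 + (-71 - 1*(-139))/8 = 2 + (-71 + 139)/8 = 2 + (1/8)*68 = 2 + 17/2 = 21/2)
v(-25, -450) - ((183*(39 - 233))/(-62315) + 218237/(-142806)) = 21/2 - ((183*(39 - 233))/(-62315) + 218237/(-142806)) = 21/2 - ((183*(-194))*(-1/62315) + 218237*(-1/142806)) = 21/2 - (-35502*(-1/62315) - 218237/142806) = 21/2 - (35502/62315 - 218237/142806) = 21/2 - 1*(-8529540043/8898955890) = 21/2 + 8529540043/8898955890 = 50984288444/4449477945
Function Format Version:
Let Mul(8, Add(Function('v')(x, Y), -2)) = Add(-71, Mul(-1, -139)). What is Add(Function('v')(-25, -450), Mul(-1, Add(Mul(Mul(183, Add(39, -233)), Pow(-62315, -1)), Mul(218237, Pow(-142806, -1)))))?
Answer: Rational(50984288444, 4449477945) ≈ 11.458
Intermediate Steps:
Function('v')(x, Y) = Rational(21, 2) (Function('v')(x, Y) = Add(2, Mul(Rational(1, 8), Add(-71, Mul(-1, -139)))) = Add(2, Mul(Rational(1, 8), Add(-71, 139))) = Add(2, Mul(Rational(1, 8), 68)) = Add(2, Rational(17, 2)) = Rational(21, 2))
Add(Function('v')(-25, -450), Mul(-1, Add(Mul(Mul(183, Add(39, -233)), Pow(-62315, -1)), Mul(218237, Pow(-142806, -1))))) = Add(Rational(21, 2), Mul(-1, Add(Mul(Mul(183, Add(39, -233)), Pow(-62315, -1)), Mul(218237, Pow(-142806, -1))))) = Add(Rational(21, 2), Mul(-1, Add(Mul(Mul(183, -194), Rational(-1, 62315)), Mul(218237, Rational(-1, 142806))))) = Add(Rational(21, 2), Mul(-1, Add(Mul(-35502, Rational(-1, 62315)), Rational(-218237, 142806)))) = Add(Rational(21, 2), Mul(-1, Add(Rational(35502, 62315), Rational(-218237, 142806)))) = Add(Rational(21, 2), Mul(-1, Rational(-8529540043, 8898955890))) = Add(Rational(21, 2), Rational(8529540043, 8898955890)) = Rational(50984288444, 4449477945)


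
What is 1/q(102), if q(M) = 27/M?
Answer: 34/9 ≈ 3.7778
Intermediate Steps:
1/q(102) = 1/(27/102) = 1/(27*(1/102)) = 1/(9/34) = 34/9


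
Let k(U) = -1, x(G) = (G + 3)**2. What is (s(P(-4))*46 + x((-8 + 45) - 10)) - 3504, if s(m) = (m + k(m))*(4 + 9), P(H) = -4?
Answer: -5594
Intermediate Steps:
x(G) = (3 + G)**2
s(m) = -13 + 13*m (s(m) = (m - 1)*(4 + 9) = (-1 + m)*13 = -13 + 13*m)
(s(P(-4))*46 + x((-8 + 45) - 10)) - 3504 = ((-13 + 13*(-4))*46 + (3 + ((-8 + 45) - 10))**2) - 3504 = ((-13 - 52)*46 + (3 + (37 - 10))**2) - 3504 = (-65*46 + (3 + 27)**2) - 3504 = (-2990 + 30**2) - 3504 = (-2990 + 900) - 3504 = -2090 - 3504 = -5594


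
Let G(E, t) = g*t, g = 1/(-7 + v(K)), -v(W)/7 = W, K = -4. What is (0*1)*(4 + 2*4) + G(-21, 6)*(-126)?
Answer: -36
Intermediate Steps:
v(W) = -7*W
g = 1/21 (g = 1/(-7 - 7*(-4)) = 1/(-7 + 28) = 1/21 ≈ 0.047619)
G(E, t) = t/21
(0*1)*(4 + 2*4) + G(-21, 6)*(-126) = (0*1)*(4 + 2*4) + ((1/21)*6)*(-126) = 0*(4 + 8) + (2/7)*(-126) = 0*12 - 36 = 0 - 36 = -36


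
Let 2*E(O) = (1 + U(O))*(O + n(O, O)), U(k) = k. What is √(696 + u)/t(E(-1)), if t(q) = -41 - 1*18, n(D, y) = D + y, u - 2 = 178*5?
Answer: -2*√397/59 ≈ -0.67542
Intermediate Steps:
u = 892 (u = 2 + 178*5 = 2 + 890 = 892)
E(O) = 3*O*(1 + O)/2 (E(O) = ((1 + O)*(O + (O + O)))/2 = ((1 + O)*(O + 2*O))/2 = ((1 + O)*(3*O))/2 = (3*O*(1 + O))/2 = 3*O*(1 + O)/2)
t(q) = -59 (t(q) = -41 - 18 = -59)
√(696 + u)/t(E(-1)) = √(696 + 892)/(-59) = √1588*(-1/59) = (2*√397)*(-1/59) = -2*√397/59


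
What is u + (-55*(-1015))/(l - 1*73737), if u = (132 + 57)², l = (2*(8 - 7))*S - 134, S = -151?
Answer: 240861628/6743 ≈ 35720.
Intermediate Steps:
l = -436 (l = (2*(8 - 7))*(-151) - 134 = (2*1)*(-151) - 134 = 2*(-151) - 134 = -302 - 134 = -436)
u = 35721 (u = 189² = 35721)
u + (-55*(-1015))/(l - 1*73737) = 35721 + (-55*(-1015))/(-436 - 1*73737) = 35721 + 55825/(-436 - 73737) = 35721 + 55825/(-74173) = 35721 + 55825*(-1/74173) = 35721 - 5075/6743 = 240861628/6743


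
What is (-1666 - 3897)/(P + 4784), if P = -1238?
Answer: -5563/3546 ≈ -1.5688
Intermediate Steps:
(-1666 - 3897)/(P + 4784) = (-1666 - 3897)/(-1238 + 4784) = -5563/3546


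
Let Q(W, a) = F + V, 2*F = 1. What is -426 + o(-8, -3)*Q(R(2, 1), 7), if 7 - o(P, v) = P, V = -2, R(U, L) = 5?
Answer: -897/2 ≈ -448.50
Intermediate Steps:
F = 1/2 (F = (1/2)*1 = 1/2 ≈ 0.50000)
o(P, v) = 7 - P
Q(W, a) = -3/2 (Q(W, a) = 1/2 - 2 = -3/2)
-426 + o(-8, -3)*Q(R(2, 1), 7) = -426 + (7 - 1*(-8))*(-3/2) = -426 + (7 + 8)*(-3/2) = -426 + 15*(-3/2) = -426 - 45/2 = -897/2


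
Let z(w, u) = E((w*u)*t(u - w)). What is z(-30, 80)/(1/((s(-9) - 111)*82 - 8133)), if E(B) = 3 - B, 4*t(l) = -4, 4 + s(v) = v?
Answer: 43867497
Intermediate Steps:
s(v) = -4 + v
t(l) = -1 (t(l) = (¼)*(-4) = -1)
z(w, u) = 3 + u*w (z(w, u) = 3 - w*u*(-1) = 3 - u*w*(-1) = 3 - (-1)*u*w = 3 + u*w)
z(-30, 80)/(1/((s(-9) - 111)*82 - 8133)) = (3 + 80*(-30))/(1/(((-4 - 9) - 111)*82 - 8133)) = (3 - 2400)/(1/((-13 - 111)*82 - 8133)) = -2397/(1/(-124*82 - 8133)) = -2397/(1/(-10168 - 8133)) = -2397/(1/(-18301)) = -2397/(-1/18301) = -2397*(-18301) = 43867497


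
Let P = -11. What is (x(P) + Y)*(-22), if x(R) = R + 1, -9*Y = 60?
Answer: 1100/3 ≈ 366.67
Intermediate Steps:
Y = -20/3 (Y = -⅑*60 = -20/3 ≈ -6.6667)
x(R) = 1 + R
(x(P) + Y)*(-22) = ((1 - 11) - 20/3)*(-22) = (-10 - 20/3)*(-22) = -50/3*(-22) = 1100/3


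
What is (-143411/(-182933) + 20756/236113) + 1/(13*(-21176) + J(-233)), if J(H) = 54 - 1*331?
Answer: 10377227334382486/11902440308552385 ≈ 0.87186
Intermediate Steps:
J(H) = -277 (J(H) = 54 - 331 = -277)
(-143411/(-182933) + 20756/236113) + 1/(13*(-21176) + J(-233)) = (-143411/(-182933) + 20756/236113) + 1/(13*(-21176) - 277) = (-143411*(-1/182933) + 20756*(1/236113)) + 1/(-275288 - 277) = (143411/182933 + 20756/236113) + 1/(-275565) = 37658158791/43192859429 - 1/275565 = 10377227334382486/11902440308552385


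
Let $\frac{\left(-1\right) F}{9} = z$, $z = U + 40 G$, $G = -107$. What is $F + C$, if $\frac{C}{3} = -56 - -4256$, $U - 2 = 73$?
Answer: $50445$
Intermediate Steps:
$U = 75$ ($U = 2 + 73 = 75$)
$z = -4205$ ($z = 75 + 40 \left(-107\right) = 75 - 4280 = -4205$)
$C = 12600$ ($C = 3 \left(-56 - -4256\right) = 3 \left(-56 + 4256\right) = 3 \cdot 4200 = 12600$)
$F = 37845$ ($F = \left(-9\right) \left(-4205\right) = 37845$)
$F + C = 37845 + 12600 = 50445$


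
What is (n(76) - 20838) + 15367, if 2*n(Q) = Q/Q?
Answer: -10941/2 ≈ -5470.5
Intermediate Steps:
n(Q) = ½ (n(Q) = (Q/Q)/2 = (½)*1 = ½)
(n(76) - 20838) + 15367 = (½ - 20838) + 15367 = -41675/2 + 15367 = -10941/2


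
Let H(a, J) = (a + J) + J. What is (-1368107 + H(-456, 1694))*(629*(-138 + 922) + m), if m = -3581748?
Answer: 4216495887100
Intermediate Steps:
H(a, J) = a + 2*J (H(a, J) = (J + a) + J = a + 2*J)
(-1368107 + H(-456, 1694))*(629*(-138 + 922) + m) = (-1368107 + (-456 + 2*1694))*(629*(-138 + 922) - 3581748) = (-1368107 + (-456 + 3388))*(629*784 - 3581748) = (-1368107 + 2932)*(493136 - 3581748) = -1365175*(-3088612) = 4216495887100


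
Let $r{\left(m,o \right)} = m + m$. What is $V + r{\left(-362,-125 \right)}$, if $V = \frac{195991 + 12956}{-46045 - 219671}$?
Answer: $- \frac{64195777}{88572} \approx -724.79$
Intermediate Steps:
$r{\left(m,o \right)} = 2 m$
$V = - \frac{69649}{88572}$ ($V = \frac{208947}{-265716} = 208947 \left(- \frac{1}{265716}\right) = - \frac{69649}{88572} \approx -0.78636$)
$V + r{\left(-362,-125 \right)} = - \frac{69649}{88572} + 2 \left(-362\right) = - \frac{69649}{88572} - 724 = - \frac{64195777}{88572}$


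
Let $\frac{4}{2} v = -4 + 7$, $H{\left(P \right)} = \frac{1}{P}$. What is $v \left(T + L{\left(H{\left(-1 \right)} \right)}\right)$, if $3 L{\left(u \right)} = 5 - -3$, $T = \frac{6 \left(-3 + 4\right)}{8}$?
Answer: $\frac{41}{8} \approx 5.125$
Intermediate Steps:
$v = \frac{3}{2}$ ($v = \frac{-4 + 7}{2} = \frac{1}{2} \cdot 3 = \frac{3}{2} \approx 1.5$)
$T = \frac{3}{4}$ ($T = 6 \cdot 1 \cdot \frac{1}{8} = 6 \cdot \frac{1}{8} = \frac{3}{4} \approx 0.75$)
$L{\left(u \right)} = \frac{8}{3}$ ($L{\left(u \right)} = \frac{5 - -3}{3} = \frac{5 + 3}{3} = \frac{1}{3} \cdot 8 = \frac{8}{3}$)
$v \left(T + L{\left(H{\left(-1 \right)} \right)}\right) = \frac{3 \left(\frac{3}{4} + \frac{8}{3}\right)}{2} = \frac{3}{2} \cdot \frac{41}{12} = \frac{41}{8}$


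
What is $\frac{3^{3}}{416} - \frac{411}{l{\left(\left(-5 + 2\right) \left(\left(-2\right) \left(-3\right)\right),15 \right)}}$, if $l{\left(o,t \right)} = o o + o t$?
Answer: $- \frac{28253}{3744} \approx -7.5462$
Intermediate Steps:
$l{\left(o,t \right)} = o^{2} + o t$
$\frac{3^{3}}{416} - \frac{411}{l{\left(\left(-5 + 2\right) \left(\left(-2\right) \left(-3\right)\right),15 \right)}} = \frac{3^{3}}{416} - \frac{411}{\left(-5 + 2\right) \left(\left(-2\right) \left(-3\right)\right) \left(\left(-5 + 2\right) \left(\left(-2\right) \left(-3\right)\right) + 15\right)} = 27 \cdot \frac{1}{416} - \frac{411}{\left(-3\right) 6 \left(\left(-3\right) 6 + 15\right)} = \frac{27}{416} - \frac{411}{\left(-18\right) \left(-18 + 15\right)} = \frac{27}{416} - \frac{411}{\left(-18\right) \left(-3\right)} = \frac{27}{416} - \frac{411}{54} = \frac{27}{416} - \frac{137}{18} = - \frac{28253}{3744}$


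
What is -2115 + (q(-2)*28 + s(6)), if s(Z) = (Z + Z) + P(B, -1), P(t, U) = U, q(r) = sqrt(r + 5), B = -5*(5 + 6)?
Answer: -2104 + 28*sqrt(3) ≈ -2055.5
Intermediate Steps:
B = -55 (B = -5*11 = -55)
q(r) = sqrt(5 + r)
s(Z) = -1 + 2*Z (s(Z) = (Z + Z) - 1 = 2*Z - 1 = -1 + 2*Z)
-2115 + (q(-2)*28 + s(6)) = -2115 + (sqrt(5 - 2)*28 + (-1 + 2*6)) = -2115 + (sqrt(3)*28 + (-1 + 12)) = -2115 + (28*sqrt(3) + 11) = -2115 + (11 + 28*sqrt(3)) = -2104 + 28*sqrt(3)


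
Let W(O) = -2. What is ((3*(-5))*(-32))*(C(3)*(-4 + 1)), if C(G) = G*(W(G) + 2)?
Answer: 0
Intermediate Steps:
C(G) = 0 (C(G) = G*(-2 + 2) = G*0 = 0)
((3*(-5))*(-32))*(C(3)*(-4 + 1)) = ((3*(-5))*(-32))*(0*(-4 + 1)) = (-15*(-32))*(0*(-3)) = 480*0 = 0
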